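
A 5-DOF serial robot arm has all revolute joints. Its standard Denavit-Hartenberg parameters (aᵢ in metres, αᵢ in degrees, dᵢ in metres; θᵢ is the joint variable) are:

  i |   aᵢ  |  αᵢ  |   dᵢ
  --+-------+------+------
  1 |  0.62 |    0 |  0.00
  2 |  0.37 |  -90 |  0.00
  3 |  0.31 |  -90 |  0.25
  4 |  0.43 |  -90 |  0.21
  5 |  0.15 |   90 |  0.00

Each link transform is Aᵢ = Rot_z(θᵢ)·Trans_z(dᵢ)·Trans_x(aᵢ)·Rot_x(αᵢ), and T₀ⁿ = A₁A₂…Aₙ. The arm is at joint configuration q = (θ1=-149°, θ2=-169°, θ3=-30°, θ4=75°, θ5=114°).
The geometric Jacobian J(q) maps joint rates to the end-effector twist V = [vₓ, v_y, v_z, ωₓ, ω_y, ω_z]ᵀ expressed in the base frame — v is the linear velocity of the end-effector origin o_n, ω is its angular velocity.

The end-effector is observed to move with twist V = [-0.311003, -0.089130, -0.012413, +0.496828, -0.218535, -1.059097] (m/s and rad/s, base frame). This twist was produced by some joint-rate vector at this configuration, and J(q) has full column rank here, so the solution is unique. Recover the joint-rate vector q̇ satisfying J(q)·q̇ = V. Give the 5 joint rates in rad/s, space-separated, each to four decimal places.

-0.5130 0.3540 -0.4260 0.8910 0.2660

o_n = [0.1028, 0.1086, 0.1396]
J₁: ẑ×o_n = [-0.1086, 0.1028, 0.0000], ω = ẑ
J2: z=[0.0000, 0.0000, 1.0000] o=[-0.5314, -0.3193, 0.0000] → [-0.4279, 0.6343, 0.0000, 0.0000, 0.0000, 1.0000]
J3: z=[-0.6691, 0.7431, 0.0000] o=[-0.2565, -0.0717, 0.0000] → [0.1037, 0.0934, -0.3877, -0.6691, 0.7431, 0.0000]
J4: z=[0.3716, 0.3346, -0.8660] o=[-0.2243, 0.2937, 0.1550] → [-0.1655, -0.2775, -0.1782, 0.3716, 0.3346, -0.8660]
J5: z=[-0.4485, -0.7521, -0.4830] o=[0.2033, 0.1198, 0.0288] → [-0.0887, 0.0982, -0.0706, -0.4485, -0.7521, -0.4830]
q̇ = J⁺·V = [-0.5130, 0.3540, -0.4260, 0.8910, 0.2660]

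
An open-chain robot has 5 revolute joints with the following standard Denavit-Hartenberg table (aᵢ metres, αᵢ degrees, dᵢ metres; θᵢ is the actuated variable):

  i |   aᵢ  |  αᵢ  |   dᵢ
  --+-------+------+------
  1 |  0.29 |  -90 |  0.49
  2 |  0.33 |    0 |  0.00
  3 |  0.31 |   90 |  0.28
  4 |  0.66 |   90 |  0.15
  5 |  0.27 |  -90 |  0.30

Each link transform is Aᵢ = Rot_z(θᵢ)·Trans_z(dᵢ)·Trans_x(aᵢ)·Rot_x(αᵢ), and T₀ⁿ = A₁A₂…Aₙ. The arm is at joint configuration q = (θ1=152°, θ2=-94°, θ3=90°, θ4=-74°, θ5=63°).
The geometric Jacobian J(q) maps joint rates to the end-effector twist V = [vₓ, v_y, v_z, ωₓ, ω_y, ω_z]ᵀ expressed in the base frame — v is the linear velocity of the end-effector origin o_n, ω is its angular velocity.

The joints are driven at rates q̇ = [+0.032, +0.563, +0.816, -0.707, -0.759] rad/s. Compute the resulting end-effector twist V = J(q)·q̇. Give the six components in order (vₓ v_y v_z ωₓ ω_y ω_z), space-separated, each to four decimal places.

o_n = [-0.1602, 0.7137, 1.2254]
J₁: ẑ×o_n = [-0.7137, -0.1602, 0.0000], ω = ẑ
J2: z=[-0.4695, -0.8829, 0.0000] o=[-0.2561, 0.1361, 0.4900] → [-0.6493, 0.3452, -0.1865, -0.4695, -0.8829, 0.0000]
J3: z=[-0.4695, -0.8829, 0.0000] o=[-0.2357, 0.1253, 0.8192] → [-0.3586, 0.1907, -0.2095, -0.4695, -0.8829, 0.0000]
J4: z=[0.0616, -0.0327, 0.9976] o=[-0.6402, 0.0233, 0.8408] → [-0.7013, 0.4552, 0.0582, 0.0616, -0.0327, 0.9976]
J5: z=[0.9761, -0.2068, -0.0671] o=[-0.4934, 0.6638, 1.0031] → [-0.0426, -0.2393, 0.1177, 0.9761, -0.2068, -0.0671]
V = J·q̇ = [-0.1529, 0.2046, -0.4064, -1.4318, -1.0375, -0.6224]

-0.1529 0.2046 -0.4064 -1.4318 -1.0375 -0.6224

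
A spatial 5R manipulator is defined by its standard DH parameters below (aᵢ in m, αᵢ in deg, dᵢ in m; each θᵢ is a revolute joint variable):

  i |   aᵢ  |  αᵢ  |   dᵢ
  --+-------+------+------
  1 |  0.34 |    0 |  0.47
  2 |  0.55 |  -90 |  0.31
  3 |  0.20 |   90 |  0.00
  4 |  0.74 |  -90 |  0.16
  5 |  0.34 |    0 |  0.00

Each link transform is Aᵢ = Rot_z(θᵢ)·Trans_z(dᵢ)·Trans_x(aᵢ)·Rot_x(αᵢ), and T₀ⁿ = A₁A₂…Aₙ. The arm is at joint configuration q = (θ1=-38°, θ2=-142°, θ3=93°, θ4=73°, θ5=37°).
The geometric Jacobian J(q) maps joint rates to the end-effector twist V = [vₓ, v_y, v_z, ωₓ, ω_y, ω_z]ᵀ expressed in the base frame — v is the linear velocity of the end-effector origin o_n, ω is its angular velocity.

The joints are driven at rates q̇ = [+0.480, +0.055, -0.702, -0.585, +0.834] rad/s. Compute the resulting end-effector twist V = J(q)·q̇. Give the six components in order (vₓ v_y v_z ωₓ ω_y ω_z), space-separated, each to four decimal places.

0.5253 0.2083 -0.5529 0.5425 0.4582 1.3621

o_n = [-0.2116, -1.1767, 0.2873]
J₁: ẑ×o_n = [1.1767, -0.2116, 0.0000], ω = ẑ
J2: z=[0.0000, 0.0000, 1.0000] o=[0.2679, -0.2093, 0.4700] → [0.9673, -0.4795, 0.0000, 0.0000, 0.0000, 1.0000]
J3: z=[0.0000, -1.0000, 0.0000] o=[-0.2821, -0.2093, 0.7800] → [0.4927, 0.0000, 0.0705, 0.0000, -1.0000, 0.0000]
J4: z=[-0.9986, -0.0000, -0.0523] o=[-0.2716, -0.2093, 0.5803] → [-0.0506, -0.2957, 0.9660, -0.9986, -0.0000, -0.0523]
J5: z=[-0.0500, -0.2924, 0.9550] o=[-0.4201, -0.9170, 0.3558] → [0.2680, 0.1957, 0.0740, -0.0500, -0.2924, 0.9550]
V = J·q̇ = [0.5253, 0.2083, -0.5529, 0.5425, 0.4582, 1.3621]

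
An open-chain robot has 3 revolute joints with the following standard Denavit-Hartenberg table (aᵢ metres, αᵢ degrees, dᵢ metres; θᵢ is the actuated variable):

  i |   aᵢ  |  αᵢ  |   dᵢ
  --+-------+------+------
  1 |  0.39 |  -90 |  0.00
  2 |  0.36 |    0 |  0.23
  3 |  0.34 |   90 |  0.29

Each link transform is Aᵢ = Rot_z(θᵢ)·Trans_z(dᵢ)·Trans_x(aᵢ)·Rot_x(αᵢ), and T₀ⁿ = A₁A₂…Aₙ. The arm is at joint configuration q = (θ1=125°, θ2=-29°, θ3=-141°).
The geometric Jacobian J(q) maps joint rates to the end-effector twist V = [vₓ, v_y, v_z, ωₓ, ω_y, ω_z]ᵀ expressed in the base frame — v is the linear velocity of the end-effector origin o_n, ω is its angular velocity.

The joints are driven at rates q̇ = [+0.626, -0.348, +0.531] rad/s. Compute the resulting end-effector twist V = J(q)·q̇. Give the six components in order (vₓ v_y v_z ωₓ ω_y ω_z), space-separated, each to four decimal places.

0.0256 -0.4404 0.1708 -0.1499 -0.1050 0.6260

o_n = [-0.6382, 0.0048, 0.2336]
J₁: ẑ×o_n = [-0.0048, -0.6382, 0.0000], ω = ẑ
J2: z=[-0.8192, -0.5736, 0.0000] o=[-0.2237, 0.3195, 0.0000] → [-0.1340, 0.1913, 0.0200, -0.8192, -0.5736, 0.0000]
J3: z=[-0.8192, -0.5736, 0.0000] o=[-0.5927, 0.4455, 0.1745] → [-0.0339, 0.0484, 0.3348, -0.8192, -0.5736, 0.0000]
V = J·q̇ = [0.0256, -0.4404, 0.1708, -0.1499, -0.1050, 0.6260]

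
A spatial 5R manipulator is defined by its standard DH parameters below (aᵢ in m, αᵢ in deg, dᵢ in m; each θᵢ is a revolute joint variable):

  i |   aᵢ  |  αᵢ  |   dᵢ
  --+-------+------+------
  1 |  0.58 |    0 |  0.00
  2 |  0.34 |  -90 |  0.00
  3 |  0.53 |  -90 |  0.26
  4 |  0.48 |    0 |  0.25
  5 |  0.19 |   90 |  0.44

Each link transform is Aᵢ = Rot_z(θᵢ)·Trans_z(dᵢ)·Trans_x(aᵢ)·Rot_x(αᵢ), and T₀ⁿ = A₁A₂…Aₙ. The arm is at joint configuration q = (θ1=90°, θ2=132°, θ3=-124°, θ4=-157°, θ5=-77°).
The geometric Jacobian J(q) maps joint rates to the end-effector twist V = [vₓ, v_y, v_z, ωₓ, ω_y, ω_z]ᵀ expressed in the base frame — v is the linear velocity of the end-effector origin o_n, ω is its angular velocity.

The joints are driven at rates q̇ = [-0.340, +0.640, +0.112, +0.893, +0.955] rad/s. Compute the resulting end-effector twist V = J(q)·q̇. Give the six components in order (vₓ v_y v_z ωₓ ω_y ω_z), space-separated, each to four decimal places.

0.7716 -0.6649 -0.1622 -1.0636 -1.1084 1.3334

o_n = [-0.4909, -0.2574, 0.3663]
J₁: ẑ×o_n = [0.2574, -0.4909, 0.0000], ω = ẑ
J2: z=[0.0000, 0.0000, 1.0000] o=[0.0000, 0.5800, 0.0000] → [0.8374, -0.4909, 0.0000, 0.0000, 0.0000, 1.0000]
J3: z=[0.6691, -0.7431, 0.0000] o=[-0.2527, 0.3525, 0.0000] → [-0.2722, -0.2451, -0.5852, 0.6691, -0.7431, 0.0000]
J4: z=[-0.6161, -0.5547, 0.5592] o=[0.1416, 0.3576, 0.4394] → [0.3844, -0.3987, 0.0281, -0.6161, -0.5547, 0.5592]
J5: z=[-0.6161, -0.5547, 0.5592] o=[-0.0706, -0.0858, 0.2129] → [0.0109, -0.1405, -0.1274, -0.6161, -0.5547, 0.5592]
V = J·q̇ = [0.7716, -0.6649, -0.1622, -1.0636, -1.1084, 1.3334]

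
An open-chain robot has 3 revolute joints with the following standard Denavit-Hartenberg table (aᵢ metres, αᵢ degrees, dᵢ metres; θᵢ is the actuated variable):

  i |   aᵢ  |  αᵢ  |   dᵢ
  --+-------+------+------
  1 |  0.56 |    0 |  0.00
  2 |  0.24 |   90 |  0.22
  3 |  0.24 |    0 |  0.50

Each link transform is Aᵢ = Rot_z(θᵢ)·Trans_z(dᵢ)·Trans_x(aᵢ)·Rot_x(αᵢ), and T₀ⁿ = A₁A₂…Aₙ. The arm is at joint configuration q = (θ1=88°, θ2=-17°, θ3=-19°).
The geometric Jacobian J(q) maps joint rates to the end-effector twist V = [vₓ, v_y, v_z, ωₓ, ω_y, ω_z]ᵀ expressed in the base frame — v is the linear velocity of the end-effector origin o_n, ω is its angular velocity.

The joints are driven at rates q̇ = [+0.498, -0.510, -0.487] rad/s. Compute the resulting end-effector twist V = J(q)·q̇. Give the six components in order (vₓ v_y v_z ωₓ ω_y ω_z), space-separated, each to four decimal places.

-0.2878 -0.0337 -0.1105 -0.4605 0.1586 -0.0120

o_n = [0.6443, 0.8384, 0.1419]
J₁: ẑ×o_n = [-0.8384, 0.6443, 0.0000], ω = ẑ
J2: z=[0.0000, 0.0000, 1.0000] o=[0.0195, 0.5597, 0.0000] → [-0.2787, 0.6248, 0.0000, 0.0000, 0.0000, 1.0000]
J3: z=[0.9455, -0.3256, 0.0000] o=[0.0977, 0.7866, 0.2200] → [0.0254, 0.0739, 0.2269, 0.9455, -0.3256, 0.0000]
V = J·q̇ = [-0.2878, -0.0337, -0.1105, -0.4605, 0.1586, -0.0120]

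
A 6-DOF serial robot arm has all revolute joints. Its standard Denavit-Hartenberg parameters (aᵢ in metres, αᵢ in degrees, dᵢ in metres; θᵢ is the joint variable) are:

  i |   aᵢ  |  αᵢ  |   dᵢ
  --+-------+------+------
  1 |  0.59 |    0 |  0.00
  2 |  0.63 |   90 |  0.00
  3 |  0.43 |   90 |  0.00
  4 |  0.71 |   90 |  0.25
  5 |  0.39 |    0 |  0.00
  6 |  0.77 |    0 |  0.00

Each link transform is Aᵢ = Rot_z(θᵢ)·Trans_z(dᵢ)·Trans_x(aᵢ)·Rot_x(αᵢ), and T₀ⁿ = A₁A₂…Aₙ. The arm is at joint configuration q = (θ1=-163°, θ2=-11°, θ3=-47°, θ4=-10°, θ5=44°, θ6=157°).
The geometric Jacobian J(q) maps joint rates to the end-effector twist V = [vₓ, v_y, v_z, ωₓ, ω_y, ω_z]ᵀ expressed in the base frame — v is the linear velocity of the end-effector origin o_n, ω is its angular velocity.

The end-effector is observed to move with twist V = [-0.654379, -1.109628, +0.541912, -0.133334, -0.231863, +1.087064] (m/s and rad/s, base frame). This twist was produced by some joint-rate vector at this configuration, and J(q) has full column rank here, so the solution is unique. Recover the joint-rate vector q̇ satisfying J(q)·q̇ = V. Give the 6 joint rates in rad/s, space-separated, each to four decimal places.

0.4870 0.2140 0.7780 -0.3780 0.9770 0.0330

o_n = [-1.4808, -0.3163, -0.6772]
J₁: ẑ×o_n = [0.3163, -1.4808, 0.0000], ω = ẑ
J2: z=[0.0000, 0.0000, 1.0000] o=[-0.5642, -0.1725, 0.0000] → [0.1438, -0.9166, 0.0000, 0.0000, 0.0000, 1.0000]
J3: z=[-0.1045, 0.9945, 0.0000] o=[-1.1908, -0.2384, 0.0000] → [-0.6735, -0.0708, 0.2966, -0.1045, 0.9945, 0.0000]
J4: z=[0.7273, 0.0764, -0.6820] o=[-1.4824, -0.2690, -0.3145] → [-0.0600, 0.2627, -0.0345, 0.7273, 0.0764, -0.6820]
J5: z=[0.2207, -0.9670, 0.1270] o=[-1.7619, -0.4224, -0.9964] → [-0.3221, -0.0347, 0.2953, 0.2207, -0.9670, 0.1270]
J6: z=[0.2207, -0.9670, 0.1270] o=[-1.7472, -0.4698, -1.3832] → [-0.7022, -0.1220, 0.2915, 0.2207, -0.9670, 0.1270]
q̇ = J⁺·V = [0.4870, 0.2140, 0.7780, -0.3780, 0.9770, 0.0330]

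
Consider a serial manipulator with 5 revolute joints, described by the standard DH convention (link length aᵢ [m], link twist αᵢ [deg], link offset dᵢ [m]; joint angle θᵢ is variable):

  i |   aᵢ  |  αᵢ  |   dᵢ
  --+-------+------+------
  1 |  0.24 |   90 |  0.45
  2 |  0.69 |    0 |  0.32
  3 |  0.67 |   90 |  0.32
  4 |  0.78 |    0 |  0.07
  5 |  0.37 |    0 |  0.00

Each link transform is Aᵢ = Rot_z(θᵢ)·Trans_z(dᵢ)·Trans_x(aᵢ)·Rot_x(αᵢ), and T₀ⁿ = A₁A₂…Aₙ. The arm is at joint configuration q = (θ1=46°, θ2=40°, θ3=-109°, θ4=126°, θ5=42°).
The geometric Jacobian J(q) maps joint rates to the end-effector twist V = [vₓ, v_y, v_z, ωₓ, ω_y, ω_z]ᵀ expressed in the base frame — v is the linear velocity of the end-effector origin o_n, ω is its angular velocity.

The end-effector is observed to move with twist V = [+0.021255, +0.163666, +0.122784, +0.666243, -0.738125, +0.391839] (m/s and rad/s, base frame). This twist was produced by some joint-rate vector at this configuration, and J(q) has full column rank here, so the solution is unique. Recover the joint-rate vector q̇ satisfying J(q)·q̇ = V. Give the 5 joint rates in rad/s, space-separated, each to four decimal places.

o_n = [1.4207, -0.4693, 1.0088]
J₁: ẑ×o_n = [0.4693, 1.4207, -0.0000], ω = ẑ
J2: z=[0.7193, -0.6947, 0.0000] o=[0.1667, 0.1726, 0.4500] → [-0.3882, -0.4020, 0.4093, 0.7193, -0.6947, 0.0000]
J3: z=[0.7193, -0.6947, 0.0000] o=[0.7641, 0.3306, 0.8935] → [-0.0801, -0.0829, -0.1192, 0.7193, -0.6947, 0.0000]
J4: z=[-0.6485, -0.6716, -0.3584] o=[1.1611, 0.2810, 0.2680] → [-0.7664, 0.3874, 0.6609, -0.6485, -0.6716, -0.3584]
J5: z=[-0.6485, -0.6716, -0.3584] o=[1.4555, -0.3226, 0.6710] → [-0.2795, 0.2316, 0.0718, -0.6485, -0.6716, -0.3584]
q̇ = J⁺·V = [0.4180, 0.9310, 0.0610, -0.4350, 0.5080]

0.4180 0.9310 0.0610 -0.4350 0.5080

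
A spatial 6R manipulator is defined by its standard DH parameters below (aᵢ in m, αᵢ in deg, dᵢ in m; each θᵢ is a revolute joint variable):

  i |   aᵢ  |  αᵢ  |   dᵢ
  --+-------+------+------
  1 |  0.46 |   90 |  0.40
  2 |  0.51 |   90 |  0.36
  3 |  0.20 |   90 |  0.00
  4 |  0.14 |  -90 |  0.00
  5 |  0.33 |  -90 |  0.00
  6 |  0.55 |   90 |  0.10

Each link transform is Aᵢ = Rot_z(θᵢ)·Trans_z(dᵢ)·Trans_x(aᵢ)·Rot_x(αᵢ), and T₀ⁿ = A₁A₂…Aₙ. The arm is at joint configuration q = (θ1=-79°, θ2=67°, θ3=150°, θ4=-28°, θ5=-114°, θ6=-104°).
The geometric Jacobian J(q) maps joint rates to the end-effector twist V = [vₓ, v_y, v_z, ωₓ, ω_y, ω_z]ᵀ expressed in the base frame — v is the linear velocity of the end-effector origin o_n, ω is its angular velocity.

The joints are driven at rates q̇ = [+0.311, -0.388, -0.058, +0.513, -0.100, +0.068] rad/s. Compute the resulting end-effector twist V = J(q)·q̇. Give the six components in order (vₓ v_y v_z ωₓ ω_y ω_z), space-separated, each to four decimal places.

o_n = [-0.6610, -1.0179, 0.3490]
J₁: ẑ×o_n = [1.0179, -0.6610, 0.0000], ω = ẑ
J2: z=[-0.9816, -0.1908, 0.0000] o=[0.0878, -0.4515, 0.4000] → [0.0097, -0.0501, 0.4131, -0.9816, -0.1908, 0.0000]
J3: z=[0.1756, -0.9036, -0.3907] o=[-0.2276, -0.7159, 0.8695] → [0.3523, 0.2608, -0.4447, 0.1756, -0.9036, -0.3907]
J4: z=[-0.8128, -0.3570, 0.4603] o=[-0.3387, -0.6685, 0.7100] → [0.2897, -0.4418, 0.1689, -0.8128, -0.3570, 0.4603]
J5: z=[-0.1057, -0.6867, -0.7192] o=[-0.4189, -0.5798, 0.6372] → [-0.1172, 0.1437, -0.1200, -0.1057, -0.6867, -0.7192]
J6: z=[-0.8539, 0.4333, -0.2882] o=[-0.5870, -0.7725, 0.8458] → [-0.2860, -0.4029, 0.2416, -0.8539, 0.4333, -0.2882]
V = J·q̇ = [0.4333, -0.4697, -0.0194, -0.0938, 0.0414, 0.6221]

0.4333 -0.4697 -0.0194 -0.0938 0.0414 0.6221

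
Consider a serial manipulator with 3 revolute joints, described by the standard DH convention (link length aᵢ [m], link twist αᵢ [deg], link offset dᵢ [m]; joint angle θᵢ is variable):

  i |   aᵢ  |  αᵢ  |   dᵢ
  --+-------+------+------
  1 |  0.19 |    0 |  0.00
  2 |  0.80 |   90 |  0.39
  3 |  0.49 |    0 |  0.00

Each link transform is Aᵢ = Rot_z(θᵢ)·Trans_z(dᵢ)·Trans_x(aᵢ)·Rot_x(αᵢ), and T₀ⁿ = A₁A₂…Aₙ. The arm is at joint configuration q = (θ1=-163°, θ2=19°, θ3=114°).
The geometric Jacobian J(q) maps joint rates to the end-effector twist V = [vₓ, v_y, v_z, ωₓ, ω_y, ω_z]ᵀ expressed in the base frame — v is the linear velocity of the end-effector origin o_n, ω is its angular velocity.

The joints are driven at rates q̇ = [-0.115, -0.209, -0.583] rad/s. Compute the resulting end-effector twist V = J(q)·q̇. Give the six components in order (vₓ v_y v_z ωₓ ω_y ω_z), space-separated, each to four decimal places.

o_n = [-0.6677, -0.4086, 0.8376]
J₁: ẑ×o_n = [0.4086, -0.6677, 0.0000], ω = ẑ
J2: z=[0.0000, 0.0000, 1.0000] o=[-0.1817, -0.0556, 0.0000] → [0.3531, -0.4860, 0.0000, 0.0000, 0.0000, 1.0000]
J3: z=[-0.5878, 0.8090, 0.0000] o=[-0.8289, -0.5258, 0.3900] → [0.3621, 0.2631, -0.1993, -0.5878, 0.8090, 0.0000]
V = J·q̇ = [-0.3319, 0.0250, 0.1162, 0.3427, -0.4717, -0.3240]

-0.3319 0.0250 0.1162 0.3427 -0.4717 -0.3240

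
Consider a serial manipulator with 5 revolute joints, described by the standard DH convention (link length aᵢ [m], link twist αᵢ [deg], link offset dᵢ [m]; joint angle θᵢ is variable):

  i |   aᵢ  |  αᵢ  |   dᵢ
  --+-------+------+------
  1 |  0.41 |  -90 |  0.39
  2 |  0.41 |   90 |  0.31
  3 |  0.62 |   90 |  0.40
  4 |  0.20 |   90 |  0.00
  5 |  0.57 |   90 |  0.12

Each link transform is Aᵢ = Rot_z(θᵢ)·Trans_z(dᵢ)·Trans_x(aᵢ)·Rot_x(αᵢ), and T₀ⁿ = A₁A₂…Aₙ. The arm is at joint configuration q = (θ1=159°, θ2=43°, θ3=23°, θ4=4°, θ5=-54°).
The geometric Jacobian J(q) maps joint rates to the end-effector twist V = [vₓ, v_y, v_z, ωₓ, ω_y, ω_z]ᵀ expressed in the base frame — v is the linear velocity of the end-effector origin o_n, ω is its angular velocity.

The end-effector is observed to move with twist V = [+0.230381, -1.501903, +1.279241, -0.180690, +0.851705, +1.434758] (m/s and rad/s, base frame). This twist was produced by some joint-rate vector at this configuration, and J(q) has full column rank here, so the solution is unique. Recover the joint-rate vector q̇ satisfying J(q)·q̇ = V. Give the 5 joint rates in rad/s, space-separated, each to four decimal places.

0.7430 -0.8880 0.0620 -0.1940 -0.7690

o_n = [-1.8982, -0.5444, -0.2640]
J₁: ẑ×o_n = [0.5444, -1.8982, 0.0000], ω = ẑ
J2: z=[-0.3584, -0.9336, 0.0000] o=[-0.3828, 0.1469, 0.3900] → [0.6106, -0.2344, -1.1670, -0.3584, -0.9336, 0.0000]
J3: z=[-0.6367, 0.2444, 0.7314] o=[-0.7738, -0.0350, 0.1104] → [0.2811, -1.0607, 0.5992, -0.6367, 0.2444, 0.7314]
J4: z=[0.0631, 0.9618, -0.2665] o=[-1.5050, -0.0138, 0.0137] → [-0.4085, 0.1223, 0.3448, 0.0631, 0.9618, -0.2665]
J5: z=[0.5815, -0.2524, -0.7734] o=[-1.6672, -0.0351, -0.1014] → [-0.3529, 0.2733, -0.3545, 0.5815, -0.2524, -0.7734]
q̇ = J⁺·V = [0.7430, -0.8880, 0.0620, -0.1940, -0.7690]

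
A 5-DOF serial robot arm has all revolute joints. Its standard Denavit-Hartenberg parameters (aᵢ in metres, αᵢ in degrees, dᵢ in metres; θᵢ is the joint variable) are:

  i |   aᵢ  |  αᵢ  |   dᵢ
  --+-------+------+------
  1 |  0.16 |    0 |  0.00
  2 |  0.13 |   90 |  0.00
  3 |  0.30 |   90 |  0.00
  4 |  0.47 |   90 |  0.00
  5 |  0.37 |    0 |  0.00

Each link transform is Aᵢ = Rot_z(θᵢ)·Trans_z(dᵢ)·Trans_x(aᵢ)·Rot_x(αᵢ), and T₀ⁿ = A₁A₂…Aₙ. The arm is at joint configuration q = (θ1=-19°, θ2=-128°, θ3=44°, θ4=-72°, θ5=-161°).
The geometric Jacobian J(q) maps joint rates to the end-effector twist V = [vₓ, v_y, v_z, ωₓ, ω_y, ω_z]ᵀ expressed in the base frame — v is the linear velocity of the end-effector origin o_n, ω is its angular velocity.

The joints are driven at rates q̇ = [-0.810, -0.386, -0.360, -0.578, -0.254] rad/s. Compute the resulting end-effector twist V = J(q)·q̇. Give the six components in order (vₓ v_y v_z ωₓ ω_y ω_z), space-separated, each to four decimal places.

o_n = [-0.0287, -0.3052, 0.3208]
J₁: ẑ×o_n = [0.3052, -0.0287, 0.0000], ω = ẑ
J2: z=[0.0000, 0.0000, 1.0000] o=[0.1513, -0.0521, 0.0000] → [0.2532, -0.1800, 0.0000, 0.0000, 0.0000, 1.0000]
J3: z=[-0.5446, 0.8387, 0.0000] o=[0.0423, -0.1229, 0.0000] → [0.2691, 0.1747, 0.1588, -0.5446, 0.8387, 0.0000]
J4: z=[-0.5826, -0.3783, -0.7193] o=[-0.1387, -0.2404, 0.2084] → [-0.0892, -0.0136, 0.0794, -0.5826, -0.3783, -0.7193]
J5: z=[0.7421, 0.1134, -0.6607] o=[0.0171, -0.6722, 0.3093] → [0.2438, 0.0217, 0.2775, 0.7421, 0.1134, -0.6607]
V = J·q̇ = [-0.4522, 0.0322, -0.1736, 0.3443, -0.1121, -0.6124]

-0.4522 0.0322 -0.1736 0.3443 -0.1121 -0.6124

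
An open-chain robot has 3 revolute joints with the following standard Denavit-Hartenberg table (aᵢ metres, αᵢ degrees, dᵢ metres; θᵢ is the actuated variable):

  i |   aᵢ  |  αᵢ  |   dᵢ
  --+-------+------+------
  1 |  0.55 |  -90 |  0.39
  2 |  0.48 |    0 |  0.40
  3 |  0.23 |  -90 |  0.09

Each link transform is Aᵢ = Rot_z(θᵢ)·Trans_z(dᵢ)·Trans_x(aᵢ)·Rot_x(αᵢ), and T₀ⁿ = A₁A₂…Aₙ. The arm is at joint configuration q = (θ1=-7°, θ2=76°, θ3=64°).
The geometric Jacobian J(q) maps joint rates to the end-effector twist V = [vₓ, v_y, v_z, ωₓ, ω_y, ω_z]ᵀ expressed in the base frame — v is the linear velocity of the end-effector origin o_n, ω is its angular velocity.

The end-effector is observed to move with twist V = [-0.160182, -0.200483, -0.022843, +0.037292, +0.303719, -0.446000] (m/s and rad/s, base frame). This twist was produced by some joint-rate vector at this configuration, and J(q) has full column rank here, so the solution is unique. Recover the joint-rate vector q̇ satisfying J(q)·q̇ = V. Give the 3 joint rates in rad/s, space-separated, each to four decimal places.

o_n = [0.5460, 0.4266, -0.2236]
J₁: ẑ×o_n = [-0.4266, 0.5460, 0.0000], ω = ẑ
J2: z=[0.1219, 0.9925, 0.0000] o=[0.5459, -0.0670, 0.3900] → [-0.6090, 0.0748, 0.0601, 0.1219, 0.9925, 0.0000]
J3: z=[0.1219, 0.9925, 0.0000] o=[0.7099, 0.3158, -0.0757] → [-0.1467, 0.0180, 0.1762, 0.1219, 0.9925, 0.0000]
q̇ = J⁺·V = [-0.4460, 0.6610, -0.3550]

-0.4460 0.6610 -0.3550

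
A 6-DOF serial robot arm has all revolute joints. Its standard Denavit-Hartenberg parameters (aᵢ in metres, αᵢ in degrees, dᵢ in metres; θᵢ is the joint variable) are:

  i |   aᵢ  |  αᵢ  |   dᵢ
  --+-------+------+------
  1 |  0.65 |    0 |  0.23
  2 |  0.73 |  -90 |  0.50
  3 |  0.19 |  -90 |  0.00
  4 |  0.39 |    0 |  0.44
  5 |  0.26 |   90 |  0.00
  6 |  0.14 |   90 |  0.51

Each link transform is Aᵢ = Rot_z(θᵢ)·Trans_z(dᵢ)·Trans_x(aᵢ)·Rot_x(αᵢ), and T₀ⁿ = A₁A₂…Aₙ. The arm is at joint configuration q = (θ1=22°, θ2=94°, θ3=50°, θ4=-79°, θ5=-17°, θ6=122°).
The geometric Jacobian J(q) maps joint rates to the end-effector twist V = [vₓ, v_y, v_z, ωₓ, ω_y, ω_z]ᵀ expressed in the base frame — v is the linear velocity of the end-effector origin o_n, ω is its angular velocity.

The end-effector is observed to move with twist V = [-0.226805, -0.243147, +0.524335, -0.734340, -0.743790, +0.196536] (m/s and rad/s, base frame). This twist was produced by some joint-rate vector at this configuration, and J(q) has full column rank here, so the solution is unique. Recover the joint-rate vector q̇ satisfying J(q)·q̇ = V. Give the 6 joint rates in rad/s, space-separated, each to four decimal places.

0.4090 0.1290 0.9820 0.0380 0.4470 -0.0390

o_n = [0.0819, 0.1380, 0.5717]
J₁: ẑ×o_n = [-0.1380, 0.0819, 0.0000], ω = ẑ
J2: z=[0.0000, 0.0000, 1.0000] o=[0.6027, 0.2435, 0.2300] → [0.1055, -0.5208, 0.0000, 0.0000, 0.0000, 1.0000]
J3: z=[-0.8988, -0.4384, 0.0000] o=[0.2827, 0.8996, 0.7300] → [0.0694, -0.1423, 0.5966, -0.8988, -0.4384, 0.0000]
J4: z=[0.3358, -0.6885, -0.6428] o=[0.2291, 1.0094, 0.5845] → [-0.5514, 0.0989, -0.3940, 0.3358, -0.6885, -0.6428]
J5: z=[0.3358, -0.6885, -0.6428] o=[0.0118, 0.5816, 0.2446] → [-0.5104, -0.1549, -0.1007, 0.3358, -0.6885, -0.6428]
J6: z=[0.3742, -0.5287, 0.7618] o=[-0.2129, 0.4526, 0.2654] → [0.0777, 0.1100, 0.0382, 0.3742, -0.5287, 0.7618]
q̇ = J⁺·V = [0.4090, 0.1290, 0.9820, 0.0380, 0.4470, -0.0390]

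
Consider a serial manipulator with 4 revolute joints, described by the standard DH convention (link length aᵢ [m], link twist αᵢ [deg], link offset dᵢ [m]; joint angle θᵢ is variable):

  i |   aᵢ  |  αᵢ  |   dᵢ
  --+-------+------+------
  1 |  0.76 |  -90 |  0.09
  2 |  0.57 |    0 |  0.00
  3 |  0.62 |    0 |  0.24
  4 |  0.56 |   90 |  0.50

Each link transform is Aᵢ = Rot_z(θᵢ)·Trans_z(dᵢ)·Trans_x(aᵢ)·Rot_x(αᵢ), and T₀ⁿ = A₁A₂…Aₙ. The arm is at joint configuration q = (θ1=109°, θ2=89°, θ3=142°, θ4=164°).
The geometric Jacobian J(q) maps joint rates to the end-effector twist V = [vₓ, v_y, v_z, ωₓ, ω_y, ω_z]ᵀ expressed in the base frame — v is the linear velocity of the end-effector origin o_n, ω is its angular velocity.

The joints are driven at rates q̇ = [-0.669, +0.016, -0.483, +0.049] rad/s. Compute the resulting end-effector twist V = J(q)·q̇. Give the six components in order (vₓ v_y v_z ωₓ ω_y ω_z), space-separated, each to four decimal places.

0.4017 0.5563 0.0094 0.3952 0.1361 -0.6690

o_n = [-0.9727, 0.5519, -0.3193]
J₁: ẑ×o_n = [-0.5519, -0.9727, 0.0000], ω = ẑ
J2: z=[-0.9455, -0.3256, 0.0000] o=[-0.2474, 0.7186, 0.0900] → [0.1333, -0.3870, -0.0785, -0.9455, -0.3256, 0.0000]
J3: z=[-0.9455, -0.3256, 0.0000] o=[-0.2507, 0.7280, -0.4799] → [-0.0523, 0.1519, -0.0685, -0.9455, -0.3256, 0.0000]
J4: z=[-0.9455, -0.3256, 0.0000] o=[-0.3506, 0.2809, 0.0019] → [0.1046, -0.3037, -0.4587, -0.9455, -0.3256, 0.0000]
V = J·q̇ = [0.4017, 0.5563, 0.0094, 0.3952, 0.1361, -0.6690]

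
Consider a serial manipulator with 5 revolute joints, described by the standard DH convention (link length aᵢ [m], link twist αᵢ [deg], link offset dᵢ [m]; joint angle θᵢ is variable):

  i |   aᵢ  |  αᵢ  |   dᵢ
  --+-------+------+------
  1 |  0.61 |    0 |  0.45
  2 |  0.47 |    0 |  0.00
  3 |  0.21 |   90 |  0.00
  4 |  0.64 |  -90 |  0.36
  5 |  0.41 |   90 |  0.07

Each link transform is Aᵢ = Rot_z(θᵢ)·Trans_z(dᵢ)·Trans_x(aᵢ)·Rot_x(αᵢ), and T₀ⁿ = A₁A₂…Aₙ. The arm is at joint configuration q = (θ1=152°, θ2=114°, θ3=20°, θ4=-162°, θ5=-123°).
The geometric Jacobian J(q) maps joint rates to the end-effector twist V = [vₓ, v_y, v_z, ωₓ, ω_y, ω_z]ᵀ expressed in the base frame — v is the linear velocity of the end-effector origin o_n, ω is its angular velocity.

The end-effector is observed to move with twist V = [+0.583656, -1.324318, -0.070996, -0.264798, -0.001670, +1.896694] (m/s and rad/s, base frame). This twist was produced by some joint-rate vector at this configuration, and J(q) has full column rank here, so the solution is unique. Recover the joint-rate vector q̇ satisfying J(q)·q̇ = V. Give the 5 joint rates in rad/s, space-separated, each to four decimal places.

-0.0420 0.9540 0.7650 0.2550 -0.2310

o_n = [-1.2934, -0.2182, 0.2547]
J₁: ẑ×o_n = [0.2182, -1.2934, 0.0000], ω = ẑ
J2: z=[0.0000, 0.0000, 1.0000] o=[-0.5386, 0.2864, 0.4500] → [0.5046, -0.7548, 0.0000, 0.0000, 0.0000, 1.0000]
J3: z=[0.0000, 0.0000, 1.0000] o=[-0.5714, -0.1825, 0.4500] → [0.0357, -0.7220, 0.0000, 0.0000, 0.0000, 1.0000]
J4: z=[-0.9613, -0.2756, 0.0000] o=[-0.5135, -0.3843, 0.4500] → [0.0538, -0.1878, -0.3747, -0.9613, -0.2756, 0.0000]
J5: z=[0.0852, -0.2970, -0.9511] o=[-1.0273, 0.1015, 0.2522] → [-0.3048, 0.2528, -0.1063, 0.0852, -0.2970, -0.9511]
q̇ = J⁺·V = [-0.0420, 0.9540, 0.7650, 0.2550, -0.2310]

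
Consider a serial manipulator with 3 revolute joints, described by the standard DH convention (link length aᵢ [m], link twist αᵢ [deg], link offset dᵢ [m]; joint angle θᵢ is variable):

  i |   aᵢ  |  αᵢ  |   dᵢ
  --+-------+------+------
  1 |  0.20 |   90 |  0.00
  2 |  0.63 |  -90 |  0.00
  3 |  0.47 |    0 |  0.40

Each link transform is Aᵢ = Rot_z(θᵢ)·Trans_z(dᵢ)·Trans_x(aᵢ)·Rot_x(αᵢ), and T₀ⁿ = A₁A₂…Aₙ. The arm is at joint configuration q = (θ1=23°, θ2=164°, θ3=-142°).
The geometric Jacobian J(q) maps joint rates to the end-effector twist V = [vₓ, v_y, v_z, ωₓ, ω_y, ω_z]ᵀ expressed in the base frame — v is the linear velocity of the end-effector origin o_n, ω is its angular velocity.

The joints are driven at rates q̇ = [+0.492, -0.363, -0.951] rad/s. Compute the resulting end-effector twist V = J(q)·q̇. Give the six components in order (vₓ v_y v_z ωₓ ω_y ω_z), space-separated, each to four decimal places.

o_n = [-0.0341, -0.3288, -0.3129]
J₁: ẑ×o_n = [0.3288, -0.0341, 0.0000], ω = ẑ
J2: z=[0.3907, -0.9205, 0.0000] o=[0.1841, 0.0781, 0.0000] → [0.2881, 0.1223, -0.3598, 0.3907, -0.9205, 0.0000]
J3: z=[-0.2537, -0.1077, -0.9613] o=[-0.3734, -0.1585, 0.1737] → [-0.1113, -0.4496, 0.0798, -0.2537, -0.1077, -0.9613]
V = J·q̇ = [0.1631, 0.3664, 0.0548, 0.0995, 0.4366, 1.4062]

0.1631 0.3664 0.0548 0.0995 0.4366 1.4062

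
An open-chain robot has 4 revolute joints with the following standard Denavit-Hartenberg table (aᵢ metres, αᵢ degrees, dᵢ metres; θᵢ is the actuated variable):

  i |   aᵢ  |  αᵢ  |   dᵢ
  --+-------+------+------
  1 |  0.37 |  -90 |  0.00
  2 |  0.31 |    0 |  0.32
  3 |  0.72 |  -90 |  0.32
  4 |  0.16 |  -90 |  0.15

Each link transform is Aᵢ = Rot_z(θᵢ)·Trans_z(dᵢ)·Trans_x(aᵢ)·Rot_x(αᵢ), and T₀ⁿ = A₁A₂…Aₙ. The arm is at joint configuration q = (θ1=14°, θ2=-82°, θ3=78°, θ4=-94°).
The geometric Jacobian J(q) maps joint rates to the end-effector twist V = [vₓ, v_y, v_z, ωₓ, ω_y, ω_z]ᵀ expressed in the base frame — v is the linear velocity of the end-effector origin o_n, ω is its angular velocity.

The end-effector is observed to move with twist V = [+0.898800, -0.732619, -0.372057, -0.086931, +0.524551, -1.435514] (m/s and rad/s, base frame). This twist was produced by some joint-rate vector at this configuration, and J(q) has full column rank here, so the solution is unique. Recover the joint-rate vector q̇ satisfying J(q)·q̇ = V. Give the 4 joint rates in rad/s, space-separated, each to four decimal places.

-0.8270 -0.0340 0.5640 0.6100

o_n = [0.9037, 1.0494, 0.2068]
J₁: ẑ×o_n = [-1.0494, 0.9037, 0.0000], ω = ẑ
J2: z=[-0.2419, 0.9703, 0.0000] o=[0.3590, 0.0895, 0.0000] → [0.2007, 0.0500, -0.7607, -0.2419, 0.9703, 0.0000]
J3: z=[-0.2419, 0.9703, 0.0000] o=[0.3235, 0.4104, 0.3070] → [-0.0972, -0.0242, -0.7176, -0.2419, 0.9703, 0.0000]
J4: z=[0.0677, 0.0169, -0.9976] o=[0.9430, 0.8947, 0.3572] → [0.1518, 0.0493, 0.0111, 0.0677, 0.0169, -0.9976]
q̇ = J⁺·V = [-0.8270, -0.0340, 0.5640, 0.6100]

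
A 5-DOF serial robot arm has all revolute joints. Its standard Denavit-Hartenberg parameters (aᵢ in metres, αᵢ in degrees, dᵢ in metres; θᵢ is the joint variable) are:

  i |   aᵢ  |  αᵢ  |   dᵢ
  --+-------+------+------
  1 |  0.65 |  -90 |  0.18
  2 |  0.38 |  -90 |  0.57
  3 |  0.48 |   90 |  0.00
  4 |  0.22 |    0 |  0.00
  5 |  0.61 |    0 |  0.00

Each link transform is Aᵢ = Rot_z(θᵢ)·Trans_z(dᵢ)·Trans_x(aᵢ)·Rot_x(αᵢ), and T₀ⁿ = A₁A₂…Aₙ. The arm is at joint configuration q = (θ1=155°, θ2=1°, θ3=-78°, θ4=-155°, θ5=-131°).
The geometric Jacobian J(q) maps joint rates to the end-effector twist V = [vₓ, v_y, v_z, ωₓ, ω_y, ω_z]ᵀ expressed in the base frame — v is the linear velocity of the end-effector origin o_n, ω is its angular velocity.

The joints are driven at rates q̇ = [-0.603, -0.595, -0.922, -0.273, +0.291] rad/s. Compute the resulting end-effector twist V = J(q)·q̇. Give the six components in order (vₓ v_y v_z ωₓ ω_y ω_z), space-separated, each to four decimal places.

-0.1849 0.7717 0.2262 0.2512 0.5352 0.3192

o_n = [-1.4366, -0.4434, -0.3216]
J₁: ẑ×o_n = [0.4434, -1.4366, 0.0000], ω = ẑ
J2: z=[-0.4226, -0.9063, 0.0000] o=[-0.5891, 0.2747, 0.1800] → [0.4546, -0.2120, -0.4646, -0.4226, -0.9063, 0.0000]
J3: z=[0.0158, -0.0074, -0.9998] o=[-1.1743, -0.0813, 0.1734] → [-0.3583, 0.2700, -0.0077, 0.0158, -0.0074, -0.9998]
J4: z=[0.7985, -0.6018, 0.0171] o=[-1.4632, -0.4647, 0.1716] → [0.2964, 0.3943, 0.0330, 0.7985, -0.6018, 0.0171]
J5: z=[0.7985, -0.6018, 0.0171] o=[-1.3447, -0.3047, 0.2653] → [0.3555, 0.4671, -0.1660, 0.7985, -0.6018, 0.0171]
V = J·q̇ = [-0.1849, 0.7717, 0.2262, 0.2512, 0.5352, 0.3192]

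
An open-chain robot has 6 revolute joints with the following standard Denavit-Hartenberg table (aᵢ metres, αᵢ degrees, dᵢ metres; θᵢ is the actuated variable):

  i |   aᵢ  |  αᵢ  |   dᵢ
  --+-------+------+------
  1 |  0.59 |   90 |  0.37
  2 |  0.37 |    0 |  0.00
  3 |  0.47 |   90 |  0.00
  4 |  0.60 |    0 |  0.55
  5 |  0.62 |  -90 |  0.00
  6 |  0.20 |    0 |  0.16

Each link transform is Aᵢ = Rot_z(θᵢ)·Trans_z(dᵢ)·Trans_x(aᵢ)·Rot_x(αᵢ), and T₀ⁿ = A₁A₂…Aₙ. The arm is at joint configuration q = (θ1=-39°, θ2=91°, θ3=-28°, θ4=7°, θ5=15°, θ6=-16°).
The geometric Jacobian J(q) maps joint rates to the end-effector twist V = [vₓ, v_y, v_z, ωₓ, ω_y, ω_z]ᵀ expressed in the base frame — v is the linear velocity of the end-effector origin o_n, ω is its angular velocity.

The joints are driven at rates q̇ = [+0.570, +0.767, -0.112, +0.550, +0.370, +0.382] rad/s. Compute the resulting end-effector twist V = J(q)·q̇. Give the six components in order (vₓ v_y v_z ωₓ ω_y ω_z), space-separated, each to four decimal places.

-0.7738 0.7835 0.5151 -0.0485 -1.2593 0.0248

o_n = [1.1621, -1.6176, 2.0322]
J₁: ẑ×o_n = [1.6176, 1.1621, -0.0000], ω = ẑ
J2: z=[-0.6293, -0.7771, 0.0000] o=[0.4585, -0.3713, 0.3700] → [-1.2918, 1.0461, 1.3311, -0.6293, -0.7771, 0.0000]
J3: z=[-0.6293, -0.7771, 0.0000] o=[0.4535, -0.3672, 0.7399] → [-1.0043, 0.8133, 1.3376, -0.6293, -0.7771, 0.0000]
J4: z=[0.6924, -0.5607, -0.4540] o=[0.6193, -0.5015, 1.1587] → [-0.9965, -0.8513, -0.4684, 0.6924, -0.5607, -0.4540]
J5: z=[0.6924, -0.5607, -0.4540] o=[1.1643, -1.0369, 1.4396] → [-0.5959, -0.4094, -0.4033, 0.6924, -0.5607, -0.4540]
J6: z=[-0.7157, -0.6135, -0.3338] o=[1.2209, -1.3816, 1.9518] → [-0.1281, 0.0771, 0.1328, -0.7157, -0.6135, -0.3338]
V = J·q̇ = [-0.7738, 0.7835, 0.5151, -0.0485, -1.2593, 0.0248]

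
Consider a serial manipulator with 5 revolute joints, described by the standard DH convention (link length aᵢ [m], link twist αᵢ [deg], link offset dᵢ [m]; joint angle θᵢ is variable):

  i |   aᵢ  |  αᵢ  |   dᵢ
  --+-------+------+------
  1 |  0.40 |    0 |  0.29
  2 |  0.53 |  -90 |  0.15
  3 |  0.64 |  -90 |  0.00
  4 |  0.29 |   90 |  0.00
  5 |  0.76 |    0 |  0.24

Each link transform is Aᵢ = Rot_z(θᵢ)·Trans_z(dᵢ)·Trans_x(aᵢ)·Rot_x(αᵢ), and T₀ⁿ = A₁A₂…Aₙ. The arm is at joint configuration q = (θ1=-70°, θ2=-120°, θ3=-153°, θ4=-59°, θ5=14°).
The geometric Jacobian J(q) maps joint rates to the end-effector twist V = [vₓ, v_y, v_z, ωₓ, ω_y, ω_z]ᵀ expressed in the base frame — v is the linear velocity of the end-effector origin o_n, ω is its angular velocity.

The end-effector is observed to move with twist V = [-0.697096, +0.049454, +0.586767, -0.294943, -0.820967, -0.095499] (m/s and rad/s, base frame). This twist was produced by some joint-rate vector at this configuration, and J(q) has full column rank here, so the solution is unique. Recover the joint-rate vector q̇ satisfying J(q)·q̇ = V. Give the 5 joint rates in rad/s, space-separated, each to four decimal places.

o_n = [0.2037, -1.4074, 1.0412]
J₁: ẑ×o_n = [1.4074, 0.2037, -0.0000], ω = ẑ
J2: z=[0.0000, 0.0000, 1.0000] o=[0.1368, -0.3759, 0.2900] → [1.0316, 0.0668, -0.0000, 0.0000, 0.0000, 1.0000]
J3: z=[-0.1736, -0.9848, 0.0000] o=[-0.3851, -0.2838, 0.4400] → [-0.5921, 0.1044, 0.7750, -0.1736, -0.9848, 0.0000]
J4: z=[-0.4471, 0.0788, 0.8910] o=[0.1764, -0.3829, 0.7306] → [0.9374, 0.1631, 0.4559, -0.4471, 0.0788, 0.8910]
J5: z=[-0.8416, -0.3746, -0.3891] o=[0.2643, -0.6508, 0.7984] → [-0.3854, 0.2280, 0.6141, -0.8416, -0.3746, -0.3891]
q̇ = J⁺·V = [-0.5730, 0.9670, 0.6470, -0.3690, 0.4130]

-0.5730 0.9670 0.6470 -0.3690 0.4130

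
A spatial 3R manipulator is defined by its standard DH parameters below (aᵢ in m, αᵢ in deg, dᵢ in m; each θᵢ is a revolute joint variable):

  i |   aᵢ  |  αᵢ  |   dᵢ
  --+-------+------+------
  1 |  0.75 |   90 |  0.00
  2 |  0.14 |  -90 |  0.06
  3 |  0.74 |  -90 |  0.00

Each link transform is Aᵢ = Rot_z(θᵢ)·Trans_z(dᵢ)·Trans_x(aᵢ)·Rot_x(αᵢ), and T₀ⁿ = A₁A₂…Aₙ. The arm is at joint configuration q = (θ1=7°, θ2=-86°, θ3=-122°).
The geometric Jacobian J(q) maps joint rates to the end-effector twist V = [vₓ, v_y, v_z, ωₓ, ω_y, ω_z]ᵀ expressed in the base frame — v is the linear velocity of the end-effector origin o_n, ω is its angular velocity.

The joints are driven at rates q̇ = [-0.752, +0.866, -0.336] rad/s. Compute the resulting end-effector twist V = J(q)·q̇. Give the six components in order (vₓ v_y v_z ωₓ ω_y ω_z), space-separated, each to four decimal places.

o_n = [0.8107, -0.5932, 0.2515]
J₁: ẑ×o_n = [0.5932, 0.8107, -0.0000], ω = ẑ
J2: z=[0.1219, -0.9925, 0.0000] o=[0.7444, 0.0914, 0.0000] → [-0.2497, -0.0307, -0.0176, 0.1219, -0.9925, 0.0000]
J3: z=[0.9901, 0.1216, 0.0698] o=[0.7614, 0.0330, -0.1397] → [0.0912, -0.3839, -0.6260, 0.9901, 0.1216, 0.0698]
V = J·q̇ = [-0.6929, -0.5072, 0.1951, -0.2271, -0.9004, -0.7754]

-0.6929 -0.5072 0.1951 -0.2271 -0.9004 -0.7754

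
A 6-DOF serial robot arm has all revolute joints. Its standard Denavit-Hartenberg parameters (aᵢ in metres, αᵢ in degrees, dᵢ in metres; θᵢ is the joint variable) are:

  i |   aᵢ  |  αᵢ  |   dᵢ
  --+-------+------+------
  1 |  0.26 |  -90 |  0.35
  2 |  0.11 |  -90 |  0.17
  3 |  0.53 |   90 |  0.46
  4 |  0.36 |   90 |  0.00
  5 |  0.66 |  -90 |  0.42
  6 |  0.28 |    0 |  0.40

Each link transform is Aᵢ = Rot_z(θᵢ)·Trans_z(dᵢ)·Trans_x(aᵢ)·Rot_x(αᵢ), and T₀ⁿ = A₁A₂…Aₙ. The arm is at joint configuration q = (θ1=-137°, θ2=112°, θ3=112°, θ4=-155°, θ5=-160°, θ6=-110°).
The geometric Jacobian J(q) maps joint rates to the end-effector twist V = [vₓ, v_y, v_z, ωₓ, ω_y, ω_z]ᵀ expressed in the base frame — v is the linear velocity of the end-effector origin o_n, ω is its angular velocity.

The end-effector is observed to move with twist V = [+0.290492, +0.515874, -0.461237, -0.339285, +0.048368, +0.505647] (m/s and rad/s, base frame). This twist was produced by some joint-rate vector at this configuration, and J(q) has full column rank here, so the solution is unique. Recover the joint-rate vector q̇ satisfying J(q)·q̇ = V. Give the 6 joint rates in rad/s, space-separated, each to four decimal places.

o_n = [0.4985, 0.2853, 1.2409]
J₁: ẑ×o_n = [-0.2853, 0.4985, 0.0000], ω = ẑ
J2: z=[0.6820, -0.7314, 0.0000] o=[-0.1902, -0.1773, 0.3500] → [-0.6516, -0.6076, 0.8191, 0.6820, -0.7314, 0.0000]
J3: z=[0.6781, 0.6323, 0.3746] o=[-0.0441, -0.2735, 0.2480] → [0.4185, -0.4700, 0.0359, 0.6781, 0.6323, 0.3746]
J4: z=[-0.0015, 0.5108, -0.8597] o=[-0.1217, 0.3260, 0.6044] → [0.2902, -0.5322, -0.3167, -0.0015, 0.5108, -0.8597]
J5: z=[0.9252, 0.3270, 0.1927] o=[0.0149, 0.0398, 0.4341] → [0.2165, -0.6532, 0.0691, 0.9252, 0.3270, 0.1927]
J6: z=[0.1312, -0.7520, 0.6460] o=[0.1685, 0.5549, 1.0025] → [-0.0051, 0.1819, 0.2128, 0.1312, -0.7520, 0.6460]
q̇ = J⁺·V = [0.4880, -0.5760, -0.2030, 0.4060, 0.1150, 0.6510]

0.4880 -0.5760 -0.2030 0.4060 0.1150 0.6510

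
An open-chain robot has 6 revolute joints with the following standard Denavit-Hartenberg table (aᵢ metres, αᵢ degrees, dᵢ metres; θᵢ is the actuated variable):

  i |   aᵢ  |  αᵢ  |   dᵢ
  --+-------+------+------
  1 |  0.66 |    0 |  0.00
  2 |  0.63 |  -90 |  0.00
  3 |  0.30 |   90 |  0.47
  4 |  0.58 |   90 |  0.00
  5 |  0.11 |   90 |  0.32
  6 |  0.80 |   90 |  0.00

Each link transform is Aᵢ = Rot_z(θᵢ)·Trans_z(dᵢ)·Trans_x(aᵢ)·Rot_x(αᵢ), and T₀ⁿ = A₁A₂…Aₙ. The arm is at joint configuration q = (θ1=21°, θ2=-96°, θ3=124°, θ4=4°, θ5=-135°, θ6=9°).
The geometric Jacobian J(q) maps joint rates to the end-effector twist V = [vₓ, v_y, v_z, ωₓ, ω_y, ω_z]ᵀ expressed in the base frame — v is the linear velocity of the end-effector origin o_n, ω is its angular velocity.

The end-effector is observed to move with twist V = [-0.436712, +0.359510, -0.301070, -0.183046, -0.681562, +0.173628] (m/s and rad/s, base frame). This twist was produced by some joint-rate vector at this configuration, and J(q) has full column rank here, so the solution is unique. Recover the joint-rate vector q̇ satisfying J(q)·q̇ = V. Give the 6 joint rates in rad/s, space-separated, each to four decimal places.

0.2800 0.0000 -0.1360 0.2980 0.1990 0.3790

o_n = [0.6241, 0.2918, 0.1282]
J₁: ẑ×o_n = [-0.2918, 0.6241, 0.0000], ω = ẑ
J2: z=[0.0000, 0.0000, 1.0000] o=[0.6162, 0.2365, 0.0000] → [-0.0552, 0.0080, 0.0000, 0.0000, 0.0000, 1.0000]
J3: z=[0.9659, 0.2588, 0.0000] o=[0.7792, -0.3720, 0.0000] → [0.0332, -0.1238, 0.6813, 0.9659, 0.2588, 0.0000]
J4: z=[0.2146, -0.8008, -0.5592] o=[1.1898, -0.0883, -0.2487] → [-0.0893, 0.2354, -0.3714, 0.2146, -0.8008, -0.5592]
J5: z=[-0.9737, -0.2205, -0.0578] o=[1.1451, 0.2347, -0.7284] → [-0.1856, 0.8642, -0.1705, -0.9737, -0.2205, -0.0578]
J6: z=[0.2062, -0.9600, 0.1894] o=[0.8229, 0.1831, -0.6391] → [-0.7572, -0.1958, -0.1684, 0.2062, -0.9600, 0.1894]
q̇ = J⁺·V = [0.2800, 0.0000, -0.1360, 0.2980, 0.1990, 0.3790]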